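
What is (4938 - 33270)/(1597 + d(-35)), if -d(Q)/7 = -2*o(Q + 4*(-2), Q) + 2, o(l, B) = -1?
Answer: -9444/523 ≈ -18.057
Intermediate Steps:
d(Q) = -28 (d(Q) = -7*(-2*(-1) + 2) = -7*(2 + 2) = -7*4 = -28)
(4938 - 33270)/(1597 + d(-35)) = (4938 - 33270)/(1597 - 28) = -28332/1569 = -28332*1/1569 = -9444/523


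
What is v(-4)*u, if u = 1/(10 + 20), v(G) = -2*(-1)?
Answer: 1/15 ≈ 0.066667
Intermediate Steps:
v(G) = 2
u = 1/30 ≈ 0.033333
v(-4)*u = 2*(1/30) = 1/15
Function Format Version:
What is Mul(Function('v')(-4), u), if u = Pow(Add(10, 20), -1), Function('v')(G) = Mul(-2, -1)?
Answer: Rational(1, 15) ≈ 0.066667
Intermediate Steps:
Function('v')(G) = 2
u = Rational(1, 30) (u = Pow(30, -1) = Rational(1, 30) ≈ 0.033333)
Mul(Function('v')(-4), u) = Mul(2, Rational(1, 30)) = Rational(1, 15)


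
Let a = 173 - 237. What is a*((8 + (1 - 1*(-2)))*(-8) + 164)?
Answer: -4864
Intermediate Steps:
a = -64
a*((8 + (1 - 1*(-2)))*(-8) + 164) = -64*((8 + (1 - 1*(-2)))*(-8) + 164) = -64*((8 + (1 + 2))*(-8) + 164) = -64*((8 + 3)*(-8) + 164) = -64*(11*(-8) + 164) = -64*(-88 + 164) = -64*76 = -4864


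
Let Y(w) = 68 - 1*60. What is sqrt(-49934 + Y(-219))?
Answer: I*sqrt(49926) ≈ 223.44*I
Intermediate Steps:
Y(w) = 8 (Y(w) = 68 - 60 = 8)
sqrt(-49934 + Y(-219)) = sqrt(-49934 + 8) = sqrt(-49926) = I*sqrt(49926)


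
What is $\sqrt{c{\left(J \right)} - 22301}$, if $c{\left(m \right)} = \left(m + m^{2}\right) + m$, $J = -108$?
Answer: $i \sqrt{10853} \approx 104.18 i$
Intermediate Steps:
$c{\left(m \right)} = m^{2} + 2 m$
$\sqrt{c{\left(J \right)} - 22301} = \sqrt{- 108 \left(2 - 108\right) - 22301} = \sqrt{\left(-108\right) \left(-106\right) - 22301} = \sqrt{11448 - 22301} = \sqrt{-10853} = i \sqrt{10853}$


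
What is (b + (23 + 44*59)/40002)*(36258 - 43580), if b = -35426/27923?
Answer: 234300603115/26594663 ≈ 8810.1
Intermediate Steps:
b = -35426/27923 (b = -35426*1/27923 = -35426/27923 ≈ -1.2687)
(b + (23 + 44*59)/40002)*(36258 - 43580) = (-35426/27923 + (23 + 44*59)/40002)*(36258 - 43580) = (-35426/27923 + (23 + 2596)*(1/40002))*(-7322) = (-35426/27923 + 2619*(1/40002))*(-7322) = (-35426/27923 + 873/13334)*(-7322) = -447993505/372325282*(-7322) = 234300603115/26594663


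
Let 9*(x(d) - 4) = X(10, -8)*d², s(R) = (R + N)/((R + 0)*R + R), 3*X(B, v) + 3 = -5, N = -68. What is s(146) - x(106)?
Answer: 321143411/96579 ≈ 3325.2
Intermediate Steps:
X(B, v) = -8/3 (X(B, v) = -1 + (⅓)*(-5) = -1 - 5/3 = -8/3)
s(R) = (-68 + R)/(R + R²) (s(R) = (R - 68)/((R + 0)*R + R) = (-68 + R)/(R*R + R) = (-68 + R)/(R² + R) = (-68 + R)/(R + R²))
x(d) = 4 - 8*d²/27 (x(d) = 4 + (-8*d²/3)/9 = 4 - 8*d²/27)
s(146) - x(106) = (-68 + 146)/(146*(1 + 146)) - (4 - 8/27*106²) = (1/146)*78/147 - (4 - 8/27*11236) = (1/146)*(1/147)*78 - (4 - 89888/27) = 13/3577 - 1*(-89780/27) = 13/3577 + 89780/27 = 321143411/96579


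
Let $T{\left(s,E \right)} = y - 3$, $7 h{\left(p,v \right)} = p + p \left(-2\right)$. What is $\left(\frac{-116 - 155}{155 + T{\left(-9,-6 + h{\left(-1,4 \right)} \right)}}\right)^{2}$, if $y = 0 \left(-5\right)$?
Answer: $\frac{73441}{23104} \approx 3.1787$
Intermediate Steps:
$y = 0$
$h{\left(p,v \right)} = - \frac{p}{7}$ ($h{\left(p,v \right)} = \frac{p + p \left(-2\right)}{7} = \frac{p - 2 p}{7} = \frac{\left(-1\right) p}{7} = - \frac{p}{7}$)
$T{\left(s,E \right)} = -3$ ($T{\left(s,E \right)} = 0 - 3 = -3$)
$\left(\frac{-116 - 155}{155 + T{\left(-9,-6 + h{\left(-1,4 \right)} \right)}}\right)^{2} = \left(\frac{-116 - 155}{155 - 3}\right)^{2} = \left(- \frac{271}{152}\right)^{2} = \frac{73441}{23104}$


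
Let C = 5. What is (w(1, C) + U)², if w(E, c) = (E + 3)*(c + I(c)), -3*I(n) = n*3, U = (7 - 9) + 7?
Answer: 25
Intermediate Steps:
U = 5 (U = -2 + 7 = 5)
I(n) = -n (I(n) = -n*3/3 = -n)
w(E, c) = 0 (w(E, c) = (E + 3)*(c - c) = (3 + E)*0 = 0)
(w(1, C) + U)² = (0 + 5)² = 5² = 25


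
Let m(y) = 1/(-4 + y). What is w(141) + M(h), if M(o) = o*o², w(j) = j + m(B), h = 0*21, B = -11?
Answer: 2114/15 ≈ 140.93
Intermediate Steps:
h = 0
w(j) = -1/15 + j (w(j) = j + 1/(-4 - 11) = j + 1/(-15) = j - 1/15 = -1/15 + j)
M(o) = o³
w(141) + M(h) = (-1/15 + 141) + 0³ = 2114/15 + 0 = 2114/15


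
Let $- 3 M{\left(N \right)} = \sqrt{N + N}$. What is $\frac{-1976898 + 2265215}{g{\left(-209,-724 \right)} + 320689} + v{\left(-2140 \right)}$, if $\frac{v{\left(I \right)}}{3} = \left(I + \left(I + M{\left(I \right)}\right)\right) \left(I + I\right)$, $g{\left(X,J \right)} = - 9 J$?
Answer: $\frac{17981616504317}{327205} + 8560 i \sqrt{1070} \approx 5.4955 \cdot 10^{7} + 2.8001 \cdot 10^{5} i$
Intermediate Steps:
$M{\left(N \right)} = - \frac{\sqrt{2} \sqrt{N}}{3}$ ($M{\left(N \right)} = - \frac{\sqrt{N + N}}{3} = - \frac{\sqrt{2 N}}{3} = - \frac{\sqrt{2} \sqrt{N}}{3}$)
$v{\left(I \right)} = 6 I \left(2 I - \frac{\sqrt{2} \sqrt{I}}{3}\right)$ ($v{\left(I \right)} = 3 \left(I - \left(- I + \frac{\sqrt{2} \sqrt{I}}{3}\right)\right) \left(I + I\right) = 3 \left(2 I - \frac{\sqrt{2} \sqrt{I}}{3}\right) 2 I = 3 \cdot 2 I \left(2 I - \frac{\sqrt{2} \sqrt{I}}{3}\right) = 6 I \left(2 I - \frac{\sqrt{2} \sqrt{I}}{3}\right)$)
$\frac{-1976898 + 2265215}{g{\left(-209,-724 \right)} + 320689} + v{\left(-2140 \right)} = \frac{-1976898 + 2265215}{\left(-9\right) \left(-724\right) + 320689} + \left(12 \left(-2140\right)^{2} - 2 \sqrt{2} \left(-2140\right)^{\frac{3}{2}}\right) = \frac{288317}{6516 + 320689} + \left(12 \cdot 4579600 - 2 \sqrt{2} \left(- 4280 i \sqrt{535}\right)\right) = \frac{288317}{327205} + \left(54955200 + 8560 i \sqrt{1070}\right) = \frac{17981616504317}{327205} + 8560 i \sqrt{1070}$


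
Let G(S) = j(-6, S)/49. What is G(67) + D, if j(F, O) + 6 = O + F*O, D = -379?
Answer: -18912/49 ≈ -385.96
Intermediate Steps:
j(F, O) = -6 + O + F*O (j(F, O) = -6 + (O + F*O) = -6 + O + F*O)
G(S) = -6/49 - 5*S/49 (G(S) = (-6 + S - 6*S)/49 = (-6 - 5*S)*(1/49) = -6/49 - 5*S/49)
G(67) + D = (-6/49 - 5/49*67) - 379 = (-6/49 - 335/49) - 379 = -341/49 - 379 = -18912/49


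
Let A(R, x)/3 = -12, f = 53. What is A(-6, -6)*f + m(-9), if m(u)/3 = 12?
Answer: -1872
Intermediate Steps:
A(R, x) = -36 (A(R, x) = 3*(-12) = -36)
m(u) = 36 (m(u) = 3*12 = 36)
A(-6, -6)*f + m(-9) = -36*53 + 36 = -1908 + 36 = -1872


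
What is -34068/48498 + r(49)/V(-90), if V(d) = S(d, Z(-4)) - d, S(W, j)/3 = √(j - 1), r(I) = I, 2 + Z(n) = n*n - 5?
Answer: -552053/3605018 - 49*√2/1338 ≈ -0.20493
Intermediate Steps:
Z(n) = -7 + n² (Z(n) = -2 + (n*n - 5) = -2 + (n² - 5) = -2 + (-5 + n²) = -7 + n²)
S(W, j) = 3*√(-1 + j) (S(W, j) = 3*√(j - 1) = 3*√(-1 + j))
V(d) = -d + 6*√2 (V(d) = 3*√(-1 + (-7 + (-4)²)) - d = 3*√(-1 + (-7 + 16)) - d = 3*√(-1 + 9) - d = 3*√8 - d = 3*(2*√2) - d = 6*√2 - d = -d + 6*√2)
-34068/48498 + r(49)/V(-90) = -34068/48498 + 49/(-1*(-90) + 6*√2) = -34068*1/48498 + 49/(90 + 6*√2) = -5678/8083 + 49/(90 + 6*√2)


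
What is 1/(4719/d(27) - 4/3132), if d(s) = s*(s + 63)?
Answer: 23490/45587 ≈ 0.51528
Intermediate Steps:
d(s) = s*(63 + s)
1/(4719/d(27) - 4/3132) = 1/(4719/((27*(63 + 27))) - 4/3132) = 1/(4719/((27*90)) - 4*1/3132) = 1/(4719/2430 - 1/783) = 1/(4719*(1/2430) - 1/783) = 1/(1573/810 - 1/783) = 1/(45587/23490) = 23490/45587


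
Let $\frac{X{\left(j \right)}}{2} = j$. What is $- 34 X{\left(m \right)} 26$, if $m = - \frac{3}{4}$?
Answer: $1326$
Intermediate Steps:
$m = - \frac{3}{4}$ ($m = \left(-3\right) \frac{1}{4} = - \frac{3}{4} \approx -0.75$)
$X{\left(j \right)} = 2 j$
$- 34 X{\left(m \right)} 26 = - 34 \cdot 2 \left(- \frac{3}{4}\right) 26 = \left(-34\right) \left(- \frac{3}{2}\right) 26 = 51 \cdot 26 = 1326$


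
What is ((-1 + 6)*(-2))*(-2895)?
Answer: 28950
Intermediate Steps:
((-1 + 6)*(-2))*(-2895) = (5*(-2))*(-2895) = -10*(-2895) = 28950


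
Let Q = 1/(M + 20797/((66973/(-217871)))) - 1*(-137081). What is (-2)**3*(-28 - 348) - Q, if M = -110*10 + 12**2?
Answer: -616077417707402/4595089375 ≈ -1.3407e+5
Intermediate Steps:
M = -956 (M = -1100 + 144 = -956)
Q = 629899446547402/4595089375 (Q = 1/(-956 + 20797/((66973/(-217871)))) - 1*(-137081) = 1/(-956 + 20797/((66973*(-1/217871)))) + 137081 = 1/(-956 + 20797/(-66973/217871)) + 137081 = 1/(-956 + 20797*(-217871/66973)) + 137081 = 1/(-956 - 4531063187/66973) + 137081 = 1/(-4595089375/66973) + 137081 = -66973/4595089375 + 137081 = 629899446547402/4595089375 ≈ 1.3708e+5)
(-2)**3*(-28 - 348) - Q = (-2)**3*(-28 - 348) - 1*629899446547402/4595089375 = -8*(-376) - 629899446547402/4595089375 = 3008 - 629899446547402/4595089375 = -616077417707402/4595089375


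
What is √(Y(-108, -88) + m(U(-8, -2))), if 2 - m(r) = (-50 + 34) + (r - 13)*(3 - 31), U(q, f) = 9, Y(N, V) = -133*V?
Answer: 3*√1290 ≈ 107.75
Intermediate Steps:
m(r) = -346 + 28*r (m(r) = 2 - ((-50 + 34) + (r - 13)*(3 - 31)) = 2 - (-16 + (-13 + r)*(-28)) = 2 - (-16 + (364 - 28*r)) = 2 - (348 - 28*r) = 2 + (-348 + 28*r) = -346 + 28*r)
√(Y(-108, -88) + m(U(-8, -2))) = √(-133*(-88) + (-346 + 28*9)) = √(11704 + (-346 + 252)) = √(11704 - 94) = √11610 = 3*√1290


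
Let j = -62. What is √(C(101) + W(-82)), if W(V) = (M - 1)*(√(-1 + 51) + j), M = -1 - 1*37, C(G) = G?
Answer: √(2519 - 195*√2) ≈ 47.363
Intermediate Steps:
M = -38 (M = -1 - 37 = -38)
W(V) = 2418 - 195*√2 (W(V) = (-38 - 1)*(√(-1 + 51) - 62) = -39*(√50 - 62) = -39*(5*√2 - 62) = -39*(-62 + 5*√2) = 2418 - 195*√2)
√(C(101) + W(-82)) = √(101 + (2418 - 195*√2)) = √(2519 - 195*√2)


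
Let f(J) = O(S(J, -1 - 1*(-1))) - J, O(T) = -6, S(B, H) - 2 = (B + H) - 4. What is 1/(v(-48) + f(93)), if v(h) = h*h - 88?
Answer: 1/2117 ≈ 0.00047237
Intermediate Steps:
S(B, H) = -2 + B + H (S(B, H) = 2 + ((B + H) - 4) = 2 + (-4 + B + H) = -2 + B + H)
f(J) = -6 - J
v(h) = -88 + h² (v(h) = h² - 88 = -88 + h²)
1/(v(-48) + f(93)) = 1/((-88 + (-48)²) + (-6 - 1*93)) = 1/((-88 + 2304) + (-6 - 93)) = 1/(2216 - 99) = 1/2117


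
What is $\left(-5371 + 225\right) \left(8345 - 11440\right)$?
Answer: $15926870$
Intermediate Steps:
$\left(-5371 + 225\right) \left(8345 - 11440\right) = \left(-5146\right) \left(-3095\right) = 15926870$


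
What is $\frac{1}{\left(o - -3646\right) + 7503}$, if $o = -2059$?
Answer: $\frac{1}{9090} \approx 0.00011001$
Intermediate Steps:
$\frac{1}{\left(o - -3646\right) + 7503} = \frac{1}{\left(-2059 - -3646\right) + 7503} = \frac{1}{\left(-2059 + 3646\right) + 7503} = \frac{1}{1587 + 7503} = \frac{1}{9090}$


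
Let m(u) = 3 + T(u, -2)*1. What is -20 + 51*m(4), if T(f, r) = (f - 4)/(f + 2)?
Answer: 133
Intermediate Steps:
T(f, r) = (-4 + f)/(2 + f)
m(u) = 3 + (-4 + u)/(2 + u) (m(u) = 3 + ((-4 + u)/(2 + u))*1 = 3 + (-4 + u)/(2 + u))
-20 + 51*m(4) = -20 + 51*(2*(1 + 2*4)/(2 + 4)) = -20 + 51*(2*(1 + 8)/6) = -20 + 51*(2*(⅙)*9) = -20 + 51*3 = -20 + 153 = 133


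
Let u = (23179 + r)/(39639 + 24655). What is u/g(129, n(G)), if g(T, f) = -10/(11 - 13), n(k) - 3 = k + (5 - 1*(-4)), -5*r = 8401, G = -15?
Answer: 53747/803675 ≈ 0.066877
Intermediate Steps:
r = -8401/5 (r = -1/5*8401 = -8401/5 ≈ -1680.2)
n(k) = 12 + k (n(k) = 3 + (k + (5 - 1*(-4))) = 3 + (k + (5 + 4)) = 3 + (k + 9) = 3 + (9 + k) = 12 + k)
u = 53747/160735 (u = (23179 - 8401/5)/(39639 + 24655) = (107494/5)/64294 = (107494/5)*(1/64294) = 53747/160735 ≈ 0.33438)
g(T, f) = 5 (g(T, f) = -10/(-2) = -1/2*(-10) = 5)
u/g(129, n(G)) = (53747/160735)/5 = (53747/160735)*(1/5) = 53747/803675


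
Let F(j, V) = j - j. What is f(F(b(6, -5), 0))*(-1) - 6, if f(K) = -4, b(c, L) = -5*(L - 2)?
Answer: -2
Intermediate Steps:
b(c, L) = 10 - 5*L (b(c, L) = -5*(-2 + L) = 10 - 5*L)
F(j, V) = 0
f(F(b(6, -5), 0))*(-1) - 6 = -4*(-1) - 6 = 4 - 6 = -2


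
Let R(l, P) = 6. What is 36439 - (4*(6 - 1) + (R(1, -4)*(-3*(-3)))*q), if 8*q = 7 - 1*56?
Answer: 146999/4 ≈ 36750.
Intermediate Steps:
q = -49/8 (q = (7 - 1*56)/8 = (7 - 56)/8 = (1/8)*(-49) = -49/8 ≈ -6.1250)
36439 - (4*(6 - 1) + (R(1, -4)*(-3*(-3)))*q) = 36439 - (4*(6 - 1) + (6*(-3*(-3)))*(-49/8)) = 36439 - (4*5 + (6*9)*(-49/8)) = 36439 - (20 + 54*(-49/8)) = 36439 - (20 - 1323/4) = 36439 - 1*(-1243/4) = 36439 + 1243/4 = 146999/4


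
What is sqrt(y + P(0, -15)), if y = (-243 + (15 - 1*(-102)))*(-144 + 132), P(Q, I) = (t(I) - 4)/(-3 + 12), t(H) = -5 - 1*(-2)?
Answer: sqrt(13601)/3 ≈ 38.874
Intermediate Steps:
t(H) = -3 (t(H) = -5 + 2 = -3)
P(Q, I) = -7/9 (P(Q, I) = (-3 - 4)/(-3 + 12) = -7/9)
y = 1512 (y = (-243 + (15 + 102))*(-12) = (-243 + 117)*(-12) = -126*(-12) = 1512)
sqrt(y + P(0, -15)) = sqrt(1512 - 7/9) = sqrt(13601/9) = sqrt(13601)/3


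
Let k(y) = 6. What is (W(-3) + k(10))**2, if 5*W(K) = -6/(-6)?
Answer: 961/25 ≈ 38.440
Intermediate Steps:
W(K) = 1/5 (W(K) = (-6/(-6))/5 = (-6*(-1/6))/5 = (1/5)*1 = 1/5)
(W(-3) + k(10))**2 = (1/5 + 6)**2 = (31/5)**2 = 961/25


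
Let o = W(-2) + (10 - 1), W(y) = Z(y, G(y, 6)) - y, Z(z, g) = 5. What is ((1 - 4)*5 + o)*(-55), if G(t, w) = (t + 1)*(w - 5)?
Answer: -55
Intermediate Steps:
G(t, w) = (1 + t)*(-5 + w)
W(y) = 5 - y
o = 16 (o = (5 - 1*(-2)) + (10 - 1) = (5 + 2) + 9 = 7 + 9 = 16)
((1 - 4)*5 + o)*(-55) = ((1 - 4)*5 + 16)*(-55) = (-3*5 + 16)*(-55) = (-15 + 16)*(-55) = 1*(-55) = -55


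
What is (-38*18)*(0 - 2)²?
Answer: -2736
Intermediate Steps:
(-38*18)*(0 - 2)² = -684*(-2)² = -684*4 = -2736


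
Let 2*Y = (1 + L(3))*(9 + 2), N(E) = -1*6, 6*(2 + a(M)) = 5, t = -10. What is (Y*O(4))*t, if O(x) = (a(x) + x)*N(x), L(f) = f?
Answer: 3740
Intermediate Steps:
a(M) = -7/6 (a(M) = -2 + (⅙)*5 = -2 + ⅚ = -7/6)
N(E) = -6
O(x) = 7 - 6*x (O(x) = (-7/6 + x)*(-6) = 7 - 6*x)
Y = 22 (Y = ((1 + 3)*(9 + 2))/2 = (4*11)/2 = (½)*44 = 22)
(Y*O(4))*t = (22*(7 - 6*4))*(-10) = (22*(7 - 24))*(-10) = (22*(-17))*(-10) = -374*(-10) = 3740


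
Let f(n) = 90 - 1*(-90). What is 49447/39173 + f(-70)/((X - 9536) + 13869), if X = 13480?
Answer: 887850551/697788649 ≈ 1.2724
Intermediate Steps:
f(n) = 180 (f(n) = 90 + 90 = 180)
49447/39173 + f(-70)/((X - 9536) + 13869) = 49447/39173 + 180/((13480 - 9536) + 13869) = 49447*(1/39173) + 180/(3944 + 13869) = 49447/39173 + 180/17813 = 887850551/697788649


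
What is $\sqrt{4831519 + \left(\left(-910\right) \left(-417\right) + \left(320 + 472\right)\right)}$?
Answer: $\sqrt{5211781} \approx 2282.9$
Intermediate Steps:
$\sqrt{4831519 + \left(\left(-910\right) \left(-417\right) + \left(320 + 472\right)\right)} = \sqrt{4831519 + \left(379470 + 792\right)} = \sqrt{4831519 + 380262} = \sqrt{5211781}$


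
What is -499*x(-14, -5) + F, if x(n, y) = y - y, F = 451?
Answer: 451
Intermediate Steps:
x(n, y) = 0
-499*x(-14, -5) + F = -499*0 + 451 = 0 + 451 = 451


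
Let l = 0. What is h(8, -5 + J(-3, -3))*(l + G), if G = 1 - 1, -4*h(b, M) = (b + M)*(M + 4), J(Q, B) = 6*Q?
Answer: 0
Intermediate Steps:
h(b, M) = -(4 + M)*(M + b)/4 (h(b, M) = -(b + M)*(M + 4)/4 = -(M + b)*(4 + M)/4 = -(4 + M)*(M + b)/4)
G = 0
h(8, -5 + J(-3, -3))*(l + G) = (-(-5 + 6*(-3)) - 1*8 - (-5 + 6*(-3))**2/4 - 1/4*(-5 + 6*(-3))*8)*(0 + 0) = (-(-5 - 18) - 8 - (-5 - 18)**2/4 - 1/4*(-5 - 18)*8)*0 = (-1*(-23) - 8 - 1/4*(-23)**2 - 1/4*(-23)*8)*0 = (23 - 8 - 1/4*529 + 46)*0 = (23 - 8 - 529/4 + 46)*0 = -285/4*0 = 0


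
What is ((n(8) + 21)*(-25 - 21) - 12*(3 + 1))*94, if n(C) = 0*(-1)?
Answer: -95316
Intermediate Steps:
n(C) = 0
((n(8) + 21)*(-25 - 21) - 12*(3 + 1))*94 = ((0 + 21)*(-25 - 21) - 12*(3 + 1))*94 = (21*(-46) - 12*4)*94 = (-966 - 3*16)*94 = (-966 - 48)*94 = -1014*94 = -95316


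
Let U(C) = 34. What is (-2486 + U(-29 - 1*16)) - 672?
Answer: -3124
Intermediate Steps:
(-2486 + U(-29 - 1*16)) - 672 = (-2486 + 34) - 672 = -2452 - 672 = -3124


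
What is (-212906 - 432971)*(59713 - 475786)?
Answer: 268731981021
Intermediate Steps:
(-212906 - 432971)*(59713 - 475786) = -645877*(-416073) = 268731981021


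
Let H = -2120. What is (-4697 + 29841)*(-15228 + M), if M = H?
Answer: -436198112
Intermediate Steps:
M = -2120
(-4697 + 29841)*(-15228 + M) = (-4697 + 29841)*(-15228 - 2120) = 25144*(-17348) = -436198112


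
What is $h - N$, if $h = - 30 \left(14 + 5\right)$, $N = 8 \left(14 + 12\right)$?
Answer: $-778$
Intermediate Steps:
$N = 208$ ($N = 8 \cdot 26 = 208$)
$h = -570$ ($h = \left(-30\right) 19 = -570$)
$h - N = -570 - 208 = -778$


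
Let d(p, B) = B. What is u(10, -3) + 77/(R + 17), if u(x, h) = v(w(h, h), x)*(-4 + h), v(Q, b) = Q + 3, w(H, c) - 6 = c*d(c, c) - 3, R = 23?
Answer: -4123/40 ≈ -103.07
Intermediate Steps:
w(H, c) = 3 + c**2 (w(H, c) = 6 + (c*c - 3) = 6 + (c**2 - 3) = 6 + (-3 + c**2) = 3 + c**2)
v(Q, b) = 3 + Q
u(x, h) = (-4 + h)*(6 + h**2) (u(x, h) = (3 + (3 + h**2))*(-4 + h) = (6 + h**2)*(-4 + h) = (-4 + h)*(6 + h**2))
u(10, -3) + 77/(R + 17) = (-4 - 3)*(6 + (-3)**2) + 77/(23 + 17) = -7*(6 + 9) + 77/40 = -7*15 + (1/40)*77 = -105 + 77/40 = -4123/40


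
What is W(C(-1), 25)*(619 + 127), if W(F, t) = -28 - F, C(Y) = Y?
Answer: -20142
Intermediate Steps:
W(C(-1), 25)*(619 + 127) = (-28 - 1*(-1))*(619 + 127) = (-28 + 1)*746 = -27*746 = -20142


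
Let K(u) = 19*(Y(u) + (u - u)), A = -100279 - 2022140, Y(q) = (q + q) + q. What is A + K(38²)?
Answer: -2040111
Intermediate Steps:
Y(q) = 3*q (Y(q) = 2*q + q = 3*q)
A = -2122419
K(u) = 57*u (K(u) = 19*(3*u + (u - u)) = 19*(3*u + 0) = 19*(3*u) = 57*u)
A + K(38²) = -2122419 + 57*38² = -2122419 + 57*1444 = -2122419 + 82308 = -2040111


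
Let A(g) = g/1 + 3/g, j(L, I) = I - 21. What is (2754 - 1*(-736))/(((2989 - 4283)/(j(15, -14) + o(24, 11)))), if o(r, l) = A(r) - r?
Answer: 486855/5176 ≈ 94.060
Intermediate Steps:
j(L, I) = -21 + I
A(g) = g + 3/g (A(g) = g*1 + 3/g = g + 3/g)
o(r, l) = 3/r (o(r, l) = (r + 3/r) - r = 3/r)
(2754 - 1*(-736))/(((2989 - 4283)/(j(15, -14) + o(24, 11)))) = (2754 - 1*(-736))/(((2989 - 4283)/((-21 - 14) + 3/24))) = (2754 + 736)/((-1294/(-35 + 3*(1/24)))) = 3490/((-1294/(-35 + 1/8))) = 3490/((-1294/(-279/8))) = 3490/((-1294*(-8/279))) = 3490/(10352/279) = 3490*(279/10352) = 486855/5176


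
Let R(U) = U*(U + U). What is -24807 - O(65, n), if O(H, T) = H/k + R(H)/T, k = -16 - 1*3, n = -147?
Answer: -69115846/2793 ≈ -24746.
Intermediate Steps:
R(U) = 2*U**2 (R(U) = U*(2*U) = 2*U**2)
k = -19 (k = -16 - 3 = -19)
O(H, T) = -H/19 + 2*H**2/T (O(H, T) = H/(-19) + (2*H**2)/T = H*(-1/19) + 2*H**2/T = -H/19 + 2*H**2/T)
-24807 - O(65, n) = -24807 - 65*(-1*(-147) + 38*65)/(19*(-147)) = -24807 - 65*(-1)*(147 + 2470)/(19*147) = -24807 - 65*(-1)*2617/(19*147) = -24807 - 1*(-170105/2793) = -24807 + 170105/2793 = -69115846/2793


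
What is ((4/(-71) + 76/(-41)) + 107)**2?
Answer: 93585210889/8473921 ≈ 11044.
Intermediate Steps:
((4/(-71) + 76/(-41)) + 107)**2 = ((4*(-1/71) + 76*(-1/41)) + 107)**2 = ((-4/71 - 76/41) + 107)**2 = (-5560/2911 + 107)**2 = (305917/2911)**2 = 93585210889/8473921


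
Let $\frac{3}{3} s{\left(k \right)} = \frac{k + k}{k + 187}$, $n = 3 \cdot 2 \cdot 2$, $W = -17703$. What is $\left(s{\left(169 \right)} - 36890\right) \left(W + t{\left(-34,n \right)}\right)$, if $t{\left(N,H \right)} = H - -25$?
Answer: $\frac{57999695083}{89} \approx 6.5168 \cdot 10^{8}$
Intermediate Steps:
$n = 12$ ($n = 6 \cdot 2 = 12$)
$t{\left(N,H \right)} = 25 + H$ ($t{\left(N,H \right)} = H + 25 = 25 + H$)
$s{\left(k \right)} = \frac{2 k}{187 + k}$ ($s{\left(k \right)} = \frac{k + k}{k + 187} = \frac{2 k}{187 + k}$)
$\left(s{\left(169 \right)} - 36890\right) \left(W + t{\left(-34,n \right)}\right) = \left(2 \cdot 169 \frac{1}{187 + 169} - 36890\right) \left(-17703 + \left(25 + 12\right)\right) = \left(2 \cdot 169 \cdot \frac{1}{356} - 36890\right) \left(-17703 + 37\right) = \left(2 \cdot 169 \cdot \frac{1}{356} - 36890\right) \left(-17666\right) = \left(\frac{169}{178} - 36890\right) \left(-17666\right) = \left(- \frac{6566251}{178}\right) \left(-17666\right) = \frac{57999695083}{89}$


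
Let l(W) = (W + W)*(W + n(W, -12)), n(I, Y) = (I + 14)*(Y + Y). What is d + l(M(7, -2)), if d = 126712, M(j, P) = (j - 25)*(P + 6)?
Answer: -63368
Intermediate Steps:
M(j, P) = (-25 + j)*(6 + P)
n(I, Y) = 2*Y*(14 + I) (n(I, Y) = (14 + I)*(2*Y) = 2*Y*(14 + I))
l(W) = 2*W*(-336 - 23*W) (l(W) = (W + W)*(W + 2*(-12)*(14 + W)) = (2*W)*(W + (-336 - 24*W)) = (2*W)*(-336 - 23*W) = 2*W*(-336 - 23*W))
d + l(M(7, -2)) = 126712 + 2*(-150 - 25*(-2) + 6*7 - 2*7)*(-336 - 23*(-150 - 25*(-2) + 6*7 - 2*7)) = 126712 + 2*(-150 + 50 + 42 - 14)*(-336 - 23*(-150 + 50 + 42 - 14)) = 126712 + 2*(-72)*(-336 - 23*(-72)) = 126712 + 2*(-72)*(-336 + 1656) = 126712 + 2*(-72)*1320 = 126712 - 190080 = -63368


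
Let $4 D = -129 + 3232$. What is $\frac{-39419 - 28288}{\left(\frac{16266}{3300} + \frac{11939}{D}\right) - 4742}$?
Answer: $\frac{115552151550}{8058256267} \approx 14.34$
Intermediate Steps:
$D = \frac{3103}{4}$ ($D = \frac{-129 + 3232}{4} = \frac{1}{4} \cdot 3103 = \frac{3103}{4} \approx 775.75$)
$\frac{-39419 - 28288}{\left(\frac{16266}{3300} + \frac{11939}{D}\right) - 4742} = \frac{-39419 - 28288}{\left(\frac{16266}{3300} + \frac{11939}{\frac{3103}{4}}\right) - 4742} = - \frac{67707}{\left(16266 \cdot \frac{1}{3300} + 11939 \cdot \frac{4}{3103}\right) - 4742} = - \frac{67707}{\left(\frac{2711}{550} + \frac{47756}{3103}\right) - 4742} = - \frac{67707}{\frac{34678033}{1706650} - 4742} = - \frac{67707}{- \frac{8058256267}{1706650}} = \left(-67707\right) \left(- \frac{1706650}{8058256267}\right) = \frac{115552151550}{8058256267}$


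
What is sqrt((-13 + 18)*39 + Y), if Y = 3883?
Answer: sqrt(4078) ≈ 63.859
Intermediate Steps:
sqrt((-13 + 18)*39 + Y) = sqrt((-13 + 18)*39 + 3883) = sqrt(5*39 + 3883) = sqrt(195 + 3883) = sqrt(4078)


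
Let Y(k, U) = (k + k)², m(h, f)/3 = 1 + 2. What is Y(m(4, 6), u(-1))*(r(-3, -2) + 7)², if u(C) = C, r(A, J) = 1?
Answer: 20736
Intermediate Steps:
m(h, f) = 9 (m(h, f) = 3*(1 + 2) = 3*3 = 9)
Y(k, U) = 4*k² (Y(k, U) = (2*k)² = 4*k²)
Y(m(4, 6), u(-1))*(r(-3, -2) + 7)² = (4*9²)*(1 + 7)² = (4*81)*8² = 324*64 = 20736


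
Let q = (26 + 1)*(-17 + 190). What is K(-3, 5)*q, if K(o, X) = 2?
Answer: 9342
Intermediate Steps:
q = 4671 (q = 27*173 = 4671)
K(-3, 5)*q = 2*4671 = 9342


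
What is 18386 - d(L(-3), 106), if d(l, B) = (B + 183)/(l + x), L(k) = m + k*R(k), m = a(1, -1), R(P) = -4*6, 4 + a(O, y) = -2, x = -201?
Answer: 2482399/135 ≈ 18388.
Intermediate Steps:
a(O, y) = -6 (a(O, y) = -4 - 2 = -6)
R(P) = -24
m = -6
L(k) = -6 - 24*k (L(k) = -6 + k*(-24) = -6 - 24*k)
d(l, B) = (183 + B)/(-201 + l) (d(l, B) = (B + 183)/(l - 201) = (183 + B)/(-201 + l))
18386 - d(L(-3), 106) = 18386 - (183 + 106)/(-201 + (-6 - 24*(-3))) = 18386 - 289/(-201 + (-6 + 72)) = 18386 - 289/(-201 + 66) = 18386 - 289/(-135) = 18386 - (-1)*289/135 = 18386 - 1*(-289/135) = 18386 + 289/135 = 2482399/135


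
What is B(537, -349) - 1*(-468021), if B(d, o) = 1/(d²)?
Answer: 134962747750/288369 ≈ 4.6802e+5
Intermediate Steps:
B(d, o) = d⁻²
B(537, -349) - 1*(-468021) = 537⁻² - 1*(-468021) = 1/288369 + 468021 = 134962747750/288369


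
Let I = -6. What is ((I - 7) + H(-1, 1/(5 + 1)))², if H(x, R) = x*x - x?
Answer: 121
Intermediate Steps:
H(x, R) = x² - x
((I - 7) + H(-1, 1/(5 + 1)))² = ((-6 - 7) - (-1 - 1))² = (-13 - 1*(-2))² = (-13 + 2)² = (-11)² = 121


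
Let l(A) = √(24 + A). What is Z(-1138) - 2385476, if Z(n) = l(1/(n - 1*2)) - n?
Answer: -2384338 + √7797315/570 ≈ -2.3843e+6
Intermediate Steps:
Z(n) = √(24 + 1/(-2 + n)) - n (Z(n) = √(24 + 1/(n - 1*2)) - n = √(24 + 1/(n - 2)) - n = √(24 + 1/(-2 + n)) - n)
Z(-1138) - 2385476 = (√((-47 + 24*(-1138))/(-2 - 1138)) - 1*(-1138)) - 2385476 = (√((-47 - 27312)/(-1140)) + 1138) - 2385476 = (√(-1/1140*(-27359)) + 1138) - 2385476 = (√(27359/1140) + 1138) - 2385476 = (√7797315/570 + 1138) - 2385476 = (1138 + √7797315/570) - 2385476 = -2384338 + √7797315/570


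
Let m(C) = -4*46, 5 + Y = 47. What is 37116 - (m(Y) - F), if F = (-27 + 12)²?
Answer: 37525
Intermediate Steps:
Y = 42 (Y = -5 + 47 = 42)
F = 225 (F = (-15)² = 225)
m(C) = -184
37116 - (m(Y) - F) = 37116 - (-184 - 1*225) = 37116 - (-184 - 225) = 37116 - 1*(-409) = 37116 + 409 = 37525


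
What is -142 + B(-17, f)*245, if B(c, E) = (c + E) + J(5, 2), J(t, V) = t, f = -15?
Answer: -6757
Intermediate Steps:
B(c, E) = 5 + E + c (B(c, E) = (c + E) + 5 = (E + c) + 5 = 5 + E + c)
-142 + B(-17, f)*245 = -142 + (5 - 15 - 17)*245 = -142 - 27*245 = -142 - 6615 = -6757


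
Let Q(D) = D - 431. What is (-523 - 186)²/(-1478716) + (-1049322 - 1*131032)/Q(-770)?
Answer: 1744804625583/1775937916 ≈ 982.47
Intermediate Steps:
Q(D) = -431 + D
(-523 - 186)²/(-1478716) + (-1049322 - 1*131032)/Q(-770) = (-523 - 186)²/(-1478716) + (-1049322 - 1*131032)/(-431 - 770) = (-709)²*(-1/1478716) + (-1049322 - 131032)/(-1201) = 502681*(-1/1478716) - 1180354*(-1/1201) = -502681/1478716 + 1180354/1201 = 1744804625583/1775937916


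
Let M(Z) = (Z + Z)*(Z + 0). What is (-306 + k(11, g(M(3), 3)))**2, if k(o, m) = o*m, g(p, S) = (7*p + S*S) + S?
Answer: 1468944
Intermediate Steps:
M(Z) = 2*Z**2 (M(Z) = (2*Z)*Z = 2*Z**2)
g(p, S) = S + S**2 + 7*p (g(p, S) = (7*p + S**2) + S = (S**2 + 7*p) + S = S + S**2 + 7*p)
k(o, m) = m*o
(-306 + k(11, g(M(3), 3)))**2 = (-306 + (3 + 3**2 + 7*(2*3**2))*11)**2 = (-306 + (3 + 9 + 7*(2*9))*11)**2 = (-306 + (3 + 9 + 7*18)*11)**2 = (-306 + (3 + 9 + 126)*11)**2 = (-306 + 138*11)**2 = (-306 + 1518)**2 = 1212**2 = 1468944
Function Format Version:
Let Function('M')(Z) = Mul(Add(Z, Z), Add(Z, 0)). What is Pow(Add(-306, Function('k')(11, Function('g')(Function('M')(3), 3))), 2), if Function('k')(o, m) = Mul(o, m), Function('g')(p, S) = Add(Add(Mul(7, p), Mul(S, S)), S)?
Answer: 1468944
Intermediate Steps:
Function('M')(Z) = Mul(2, Pow(Z, 2)) (Function('M')(Z) = Mul(Mul(2, Z), Z) = Mul(2, Pow(Z, 2)))
Function('g')(p, S) = Add(S, Pow(S, 2), Mul(7, p)) (Function('g')(p, S) = Add(Add(Mul(7, p), Pow(S, 2)), S) = Add(Add(Pow(S, 2), Mul(7, p)), S) = Add(S, Pow(S, 2), Mul(7, p)))
Function('k')(o, m) = Mul(m, o)
Pow(Add(-306, Function('k')(11, Function('g')(Function('M')(3), 3))), 2) = Pow(Add(-306, Mul(Add(3, Pow(3, 2), Mul(7, Mul(2, Pow(3, 2)))), 11)), 2) = Pow(Add(-306, Mul(Add(3, 9, Mul(7, Mul(2, 9))), 11)), 2) = Pow(Add(-306, Mul(Add(3, 9, Mul(7, 18)), 11)), 2) = Pow(Add(-306, Mul(Add(3, 9, 126), 11)), 2) = Pow(Add(-306, Mul(138, 11)), 2) = Pow(Add(-306, 1518), 2) = Pow(1212, 2) = 1468944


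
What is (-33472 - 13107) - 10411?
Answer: -56990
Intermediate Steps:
(-33472 - 13107) - 10411 = -46579 - 10411 = -56990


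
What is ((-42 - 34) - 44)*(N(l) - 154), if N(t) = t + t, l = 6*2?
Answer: 15600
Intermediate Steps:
l = 12
N(t) = 2*t
((-42 - 34) - 44)*(N(l) - 154) = ((-42 - 34) - 44)*(2*12 - 154) = (-76 - 44)*(24 - 154) = -120*(-130) = 15600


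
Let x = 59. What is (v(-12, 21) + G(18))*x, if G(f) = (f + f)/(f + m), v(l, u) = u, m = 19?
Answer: 47967/37 ≈ 1296.4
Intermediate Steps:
G(f) = 2*f/(19 + f) (G(f) = (f + f)/(f + 19) = (2*f)/(19 + f) = 2*f/(19 + f))
(v(-12, 21) + G(18))*x = (21 + 2*18/(19 + 18))*59 = (21 + 2*18/37)*59 = (21 + 2*18*(1/37))*59 = (21 + 36/37)*59 = (813/37)*59 = 47967/37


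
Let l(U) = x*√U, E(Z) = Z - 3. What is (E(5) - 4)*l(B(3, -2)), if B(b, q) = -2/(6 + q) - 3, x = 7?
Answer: -7*I*√14 ≈ -26.192*I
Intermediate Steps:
E(Z) = -3 + Z
B(b, q) = -3 - 2/(6 + q) (B(b, q) = -2/(6 + q) - 3 = -3 - 2/(6 + q))
l(U) = 7*√U
(E(5) - 4)*l(B(3, -2)) = ((-3 + 5) - 4)*(7*√((-20 - 3*(-2))/(6 - 2))) = (2 - 4)*(7*√((-20 + 6)/4)) = -14*√((¼)*(-14)) = -14*√(-7/2) = -14*I*√14/2 = -7*I*√14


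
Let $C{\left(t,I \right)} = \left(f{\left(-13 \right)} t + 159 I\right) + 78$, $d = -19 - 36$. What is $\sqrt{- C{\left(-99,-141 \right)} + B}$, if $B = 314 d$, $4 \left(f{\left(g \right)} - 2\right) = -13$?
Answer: $\frac{\sqrt{19789}}{2} \approx 70.337$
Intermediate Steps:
$d = -55$ ($d = -19 - 36 = -55$)
$f{\left(g \right)} = - \frac{5}{4}$ ($f{\left(g \right)} = 2 + \frac{1}{4} \left(-13\right) = 2 - \frac{13}{4} = - \frac{5}{4}$)
$C{\left(t,I \right)} = 78 + 159 I - \frac{5 t}{4}$ ($C{\left(t,I \right)} = \left(- \frac{5 t}{4} + 159 I\right) + 78 = \left(159 I - \frac{5 t}{4}\right) + 78 = 78 + 159 I - \frac{5 t}{4}$)
$B = -17270$ ($B = 314 \left(-55\right) = -17270$)
$\sqrt{- C{\left(-99,-141 \right)} + B} = \sqrt{- (78 + 159 \left(-141\right) - - \frac{495}{4}) - 17270} = \sqrt{- (78 - 22419 + \frac{495}{4}) - 17270} = \sqrt{\left(-1\right) \left(- \frac{88869}{4}\right) - 17270} = \sqrt{\frac{88869}{4} - 17270} = \sqrt{\frac{19789}{4}} = \frac{\sqrt{19789}}{2}$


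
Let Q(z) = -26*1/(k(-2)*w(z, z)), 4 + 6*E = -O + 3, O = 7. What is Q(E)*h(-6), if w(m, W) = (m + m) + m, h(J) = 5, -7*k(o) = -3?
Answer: 455/6 ≈ 75.833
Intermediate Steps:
k(o) = 3/7 (k(o) = -1/7*(-3) = 3/7)
w(m, W) = 3*m (w(m, W) = 2*m + m = 3*m)
E = -4/3 (E = -2/3 + (-1*7 + 3)/6 = -2/3 + (-7 + 3)/6 = -2/3 + (1/6)*(-4) = -2/3 - 2/3 = -4/3 ≈ -1.3333)
Q(z) = -182/(9*z) (Q(z) = -26*7/(9*z) = -182/(9*z))
Q(E)*h(-6) = -182/(9*(-4/3))*5 = -182/9*(-3/4)*5 = (91/6)*5 = 455/6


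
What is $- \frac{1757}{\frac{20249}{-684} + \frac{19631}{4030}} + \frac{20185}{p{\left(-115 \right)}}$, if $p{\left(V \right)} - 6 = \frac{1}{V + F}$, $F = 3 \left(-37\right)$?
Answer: $\frac{31756789091966}{9237829843} \approx 3437.7$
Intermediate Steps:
$F = -111$
$p{\left(V \right)} = 6 + \frac{1}{-111 + V}$ ($p{\left(V \right)} = 6 + \frac{1}{V - 111} = 6 + \frac{1}{-111 + V}$)
$- \frac{1757}{\frac{20249}{-684} + \frac{19631}{4030}} + \frac{20185}{p{\left(-115 \right)}} = - \frac{1757}{\frac{20249}{-684} + \frac{19631}{4030}} + \frac{20185}{\frac{1}{-111 - 115} \left(-665 + 6 \left(-115\right)\right)} = - \frac{1757}{20249 \left(- \frac{1}{684}\right) + 19631 \cdot \frac{1}{4030}} + \frac{20185}{\frac{1}{-226} \left(-665 - 690\right)} = - \frac{1757}{- \frac{20249}{684} + \frac{19631}{4030}} + \frac{20185}{\left(- \frac{1}{226}\right) \left(-1355\right)} = - \frac{1757}{- \frac{34087933}{1378260}} + \frac{20185}{\frac{1355}{226}} = \left(-1757\right) \left(- \frac{1378260}{34087933}\right) + 20185 \cdot \frac{226}{1355} = \frac{2421602820}{34087933} + \frac{912362}{271} = \frac{31756789091966}{9237829843}$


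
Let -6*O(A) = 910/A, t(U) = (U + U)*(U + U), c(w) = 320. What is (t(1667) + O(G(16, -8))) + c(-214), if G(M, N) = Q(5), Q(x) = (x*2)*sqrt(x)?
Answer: 11115876 - 91*sqrt(5)/30 ≈ 1.1116e+7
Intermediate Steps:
Q(x) = 2*x**(3/2) (Q(x) = (2*x)*sqrt(x) = 2*x**(3/2))
t(U) = 4*U**2 (t(U) = (2*U)*(2*U) = 4*U**2)
G(M, N) = 10*sqrt(5) (G(M, N) = 2*5**(3/2) = 2*(5*sqrt(5)) = 10*sqrt(5))
O(A) = -455/(3*A)
(t(1667) + O(G(16, -8))) + c(-214) = (4*1667**2 - 455*sqrt(5)/50/3) + 320 = (4*2778889 - 91*sqrt(5)/30) + 320 = (11115556 - 91*sqrt(5)/30) + 320 = 11115876 - 91*sqrt(5)/30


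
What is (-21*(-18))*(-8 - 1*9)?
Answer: -6426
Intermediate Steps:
(-21*(-18))*(-8 - 1*9) = 378*(-8 - 9) = 378*(-17) = -6426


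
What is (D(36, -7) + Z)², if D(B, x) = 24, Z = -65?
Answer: 1681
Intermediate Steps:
(D(36, -7) + Z)² = (24 - 65)² = (-41)² = 1681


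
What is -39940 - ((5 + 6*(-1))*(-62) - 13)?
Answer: -39989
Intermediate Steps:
-39940 - ((5 + 6*(-1))*(-62) - 13) = -39940 - ((5 - 6)*(-62) - 13) = -39940 - (-1*(-62) - 13) = -39940 - (62 - 13) = -39940 - 1*49 = -39940 - 49 = -39989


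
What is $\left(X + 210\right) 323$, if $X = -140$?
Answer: $22610$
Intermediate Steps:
$\left(X + 210\right) 323 = \left(-140 + 210\right) 323 = 70 \cdot 323 = 22610$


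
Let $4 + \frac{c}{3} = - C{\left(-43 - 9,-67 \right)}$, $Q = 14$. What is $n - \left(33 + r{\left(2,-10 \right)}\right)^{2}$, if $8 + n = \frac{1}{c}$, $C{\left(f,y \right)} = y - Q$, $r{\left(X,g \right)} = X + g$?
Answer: $- \frac{146222}{231} \approx -633.0$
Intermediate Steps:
$C{\left(f,y \right)} = -14 + y$ ($C{\left(f,y \right)} = y - 14 = -14 + y$)
$c = 231$ ($c = -12 + 3 \left(- (-14 - 67)\right) = -12 + 3 \left(\left(-1\right) \left(-81\right)\right) = -12 + 3 \cdot 81 = -12 + 243 = 231$)
$n = - \frac{1847}{231}$ ($n = -8 + \frac{1}{231} = - \frac{1847}{231} \approx -7.9957$)
$n - \left(33 + r{\left(2,-10 \right)}\right)^{2} = - \frac{1847}{231} - \left(33 + \left(2 - 10\right)\right)^{2} = - \frac{1847}{231} - \left(33 - 8\right)^{2} = - \frac{1847}{231} - 25^{2} = - \frac{1847}{231} - 625 = - \frac{146222}{231}$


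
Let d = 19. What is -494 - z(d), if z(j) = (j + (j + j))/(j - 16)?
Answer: -513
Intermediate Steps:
z(j) = 3*j/(-16 + j) (z(j) = (j + 2*j)/(-16 + j) = (3*j)/(-16 + j) = 3*j/(-16 + j))
-494 - z(d) = -494 - 3*19/(-16 + 19) = -494 - 3*19/3 = -494 - 1*19 = -494 - 19 = -513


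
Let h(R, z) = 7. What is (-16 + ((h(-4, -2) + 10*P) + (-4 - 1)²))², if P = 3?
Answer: 2116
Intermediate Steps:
(-16 + ((h(-4, -2) + 10*P) + (-4 - 1)²))² = (-16 + ((7 + 10*3) + (-4 - 1)²))² = (-16 + ((7 + 30) + (-5)²))² = (-16 + (37 + 25))² = (-16 + 62)² = 46² = 2116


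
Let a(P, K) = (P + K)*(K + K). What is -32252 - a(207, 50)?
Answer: -57952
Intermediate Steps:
a(P, K) = 2*K*(K + P) (a(P, K) = (K + P)*(2*K) = 2*K*(K + P))
-32252 - a(207, 50) = -32252 - 2*50*(50 + 207) = -32252 - 2*50*257 = -32252 - 1*25700 = -32252 - 25700 = -57952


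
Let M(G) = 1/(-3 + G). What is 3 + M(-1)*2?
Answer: 5/2 ≈ 2.5000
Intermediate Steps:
3 + M(-1)*2 = 3 + 2/(-3 - 1) = 3 + 2/(-4) = 3 - ¼*2 = 3 - ½ = 5/2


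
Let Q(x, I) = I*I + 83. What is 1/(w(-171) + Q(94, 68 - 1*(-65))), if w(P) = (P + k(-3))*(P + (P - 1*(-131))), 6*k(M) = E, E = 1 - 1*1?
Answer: 1/53853 ≈ 1.8569e-5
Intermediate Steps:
E = 0 (E = 1 - 1 = 0)
k(M) = 0 (k(M) = (1/6)*0 = 0)
w(P) = P*(131 + 2*P) (w(P) = (P + 0)*(P + (P - 1*(-131))) = P*(P + (P + 131)) = P*(P + (131 + P)) = P*(131 + 2*P))
Q(x, I) = 83 + I**2 (Q(x, I) = I**2 + 83 = 83 + I**2)
1/(w(-171) + Q(94, 68 - 1*(-65))) = 1/(-171*(131 + 2*(-171)) + (83 + (68 - 1*(-65))**2)) = 1/(-171*(131 - 342) + (83 + (68 + 65)**2)) = 1/(-171*(-211) + (83 + 133**2)) = 1/(36081 + (83 + 17689)) = 1/(36081 + 17772) = 1/53853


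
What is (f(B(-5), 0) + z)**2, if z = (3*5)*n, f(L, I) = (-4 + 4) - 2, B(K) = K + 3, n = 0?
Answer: 4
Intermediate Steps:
B(K) = 3 + K
f(L, I) = -2 (f(L, I) = 0 - 2 = -2)
z = 0 (z = (3*5)*0 = 15*0 = 0)
(f(B(-5), 0) + z)**2 = (-2 + 0)**2 = (-2)**2 = 4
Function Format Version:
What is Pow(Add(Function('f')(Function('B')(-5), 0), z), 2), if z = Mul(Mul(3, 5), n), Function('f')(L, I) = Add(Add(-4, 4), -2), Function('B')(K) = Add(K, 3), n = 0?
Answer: 4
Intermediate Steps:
Function('B')(K) = Add(3, K)
Function('f')(L, I) = -2 (Function('f')(L, I) = Add(0, -2) = -2)
z = 0 (z = Mul(Mul(3, 5), 0) = Mul(15, 0) = 0)
Pow(Add(Function('f')(Function('B')(-5), 0), z), 2) = Pow(Add(-2, 0), 2) = Pow(-2, 2) = 4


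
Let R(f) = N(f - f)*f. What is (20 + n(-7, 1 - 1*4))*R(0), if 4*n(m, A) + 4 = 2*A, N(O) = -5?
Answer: 0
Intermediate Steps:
R(f) = -5*f
n(m, A) = -1 + A/2 (n(m, A) = -1 + (2*A)/4 = -1 + A/2)
(20 + n(-7, 1 - 1*4))*R(0) = (20 + (-1 + (1 - 1*4)/2))*(-5*0) = (20 + (-1 + (1 - 4)/2))*0 = (20 + (-1 + (1/2)*(-3)))*0 = (20 + (-1 - 3/2))*0 = (20 - 5/2)*0 = (35/2)*0 = 0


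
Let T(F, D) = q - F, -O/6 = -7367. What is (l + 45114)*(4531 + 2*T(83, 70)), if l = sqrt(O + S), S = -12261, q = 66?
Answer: 202877658 + 175383*sqrt(21) ≈ 2.0368e+8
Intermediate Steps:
O = 44202 (O = -6*(-7367) = 44202)
T(F, D) = 66 - F
l = 39*sqrt(21) (l = sqrt(44202 - 12261) = sqrt(31941) = 39*sqrt(21) ≈ 178.72)
(l + 45114)*(4531 + 2*T(83, 70)) = (39*sqrt(21) + 45114)*(4531 + 2*(66 - 1*83)) = (45114 + 39*sqrt(21))*(4531 + 2*(66 - 83)) = (45114 + 39*sqrt(21))*(4531 + 2*(-17)) = (45114 + 39*sqrt(21))*(4531 - 34) = (45114 + 39*sqrt(21))*4497 = 202877658 + 175383*sqrt(21)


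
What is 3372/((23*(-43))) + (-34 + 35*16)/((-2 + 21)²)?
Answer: -697078/357029 ≈ -1.9524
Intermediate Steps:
3372/((23*(-43))) + (-34 + 35*16)/((-2 + 21)²) = 3372/(-989) + (-34 + 560)/(19²) = 3372*(-1/989) + 526/361 = -3372/989 + 526*(1/361) = -3372/989 + 526/361 = -697078/357029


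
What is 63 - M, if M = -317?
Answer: 380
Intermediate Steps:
63 - M = 63 - 1*(-317) = 63 + 317 = 380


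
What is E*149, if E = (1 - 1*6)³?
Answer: -18625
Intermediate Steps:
E = -125 (E = (1 - 6)³ = (-5)³ = -125)
E*149 = -125*149 = -18625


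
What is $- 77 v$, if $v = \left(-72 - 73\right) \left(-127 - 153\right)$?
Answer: $-3126200$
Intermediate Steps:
$v = 40600$ ($v = \left(-145\right) \left(-280\right) = 40600$)
$- 77 v = \left(-77\right) 40600 = -3126200$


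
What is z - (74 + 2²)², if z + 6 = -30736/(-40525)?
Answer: -246766514/40525 ≈ -6089.2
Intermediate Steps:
z = -212414/40525 (z = -6 - 30736/(-40525) = -6 - 30736*(-1/40525) = -6 + 30736/40525 = -212414/40525 ≈ -5.2416)
z - (74 + 2²)² = -212414/40525 - (74 + 2²)² = -212414/40525 - (74 + 4)² = -212414/40525 - 1*78² = -212414/40525 - 1*6084 = -212414/40525 - 6084 = -246766514/40525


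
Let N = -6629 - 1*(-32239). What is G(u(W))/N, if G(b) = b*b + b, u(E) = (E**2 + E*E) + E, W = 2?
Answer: 11/2561 ≈ 0.0042952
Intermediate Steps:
u(E) = E + 2*E**2 (u(E) = (E**2 + E**2) + E = 2*E**2 + E = E + 2*E**2)
G(b) = b + b**2 (G(b) = b**2 + b = b + b**2)
N = 25610 (N = -6629 + 32239 = 25610)
G(u(W))/N = ((2*(1 + 2*2))*(1 + 2*(1 + 2*2)))/25610 = ((2*(1 + 4))*(1 + 2*(1 + 4)))*(1/25610) = ((2*5)*(1 + 2*5))*(1/25610) = (10*(1 + 10))*(1/25610) = (10*11)*(1/25610) = 110*(1/25610) = 11/2561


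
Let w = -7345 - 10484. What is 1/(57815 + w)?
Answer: 1/39986 ≈ 2.5009e-5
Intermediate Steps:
w = -17829
1/(57815 + w) = 1/(57815 - 17829) = 1/39986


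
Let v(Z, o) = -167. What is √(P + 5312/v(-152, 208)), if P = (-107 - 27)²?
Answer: 2*√124971945/167 ≈ 133.88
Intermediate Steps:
P = 17956 (P = (-134)² = 17956)
√(P + 5312/v(-152, 208)) = √(17956 + 5312/(-167)) = √(17956 + 5312*(-1/167)) = √(17956 - 5312/167) = √(2993340/167) = 2*√124971945/167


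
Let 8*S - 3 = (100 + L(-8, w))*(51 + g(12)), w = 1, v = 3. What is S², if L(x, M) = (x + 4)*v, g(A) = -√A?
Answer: 20262009/64 - 49401*√3/2 ≈ 2.7381e+5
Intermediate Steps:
L(x, M) = 12 + 3*x (L(x, M) = (x + 4)*3 = (4 + x)*3 = 12 + 3*x)
S = 4491/8 - 22*√3 (S = 3/8 + ((100 + (12 + 3*(-8)))*(51 - √12))/8 = 3/8 + ((100 + (12 - 24))*(51 - 2*√3))/8 = 3/8 + ((100 - 12)*(51 - 2*√3))/8 = 3/8 + (88*(51 - 2*√3))/8 = 3/8 + (4488 - 176*√3)/8 = 3/8 + (561 - 22*√3) = 4491/8 - 22*√3 ≈ 523.27)
S² = (4491/8 - 22*√3)²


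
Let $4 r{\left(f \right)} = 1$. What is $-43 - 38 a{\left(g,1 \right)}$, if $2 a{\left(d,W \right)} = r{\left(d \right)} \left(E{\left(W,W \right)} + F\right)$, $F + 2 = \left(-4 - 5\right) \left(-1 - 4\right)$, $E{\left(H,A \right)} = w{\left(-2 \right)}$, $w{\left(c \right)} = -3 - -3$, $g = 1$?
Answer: $- \frac{989}{4} \approx -247.25$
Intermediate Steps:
$w{\left(c \right)} = 0$ ($w{\left(c \right)} = -3 + 3 = 0$)
$E{\left(H,A \right)} = 0$
$F = 43$ ($F = -2 + \left(-4 - 5\right) \left(-1 - 4\right) = -2 - -45 = -2 + 45 = 43$)
$r{\left(f \right)} = \frac{1}{4}$ ($r{\left(f \right)} = \frac{1}{4} \cdot 1 = \frac{1}{4}$)
$a{\left(d,W \right)} = \frac{43}{8}$ ($a{\left(d,W \right)} = \frac{\frac{1}{4} \left(0 + 43\right)}{2} = \frac{\frac{1}{4} \cdot 43}{2} = \frac{1}{2} \cdot \frac{43}{4} = \frac{43}{8}$)
$-43 - 38 a{\left(g,1 \right)} = -43 - \frac{817}{4} = - \frac{989}{4}$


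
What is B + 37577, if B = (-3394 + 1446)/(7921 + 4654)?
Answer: 472528827/12575 ≈ 37577.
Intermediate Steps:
B = -1948/12575 ≈ -0.15491
B + 37577 = -1948/12575 + 37577 = 472528827/12575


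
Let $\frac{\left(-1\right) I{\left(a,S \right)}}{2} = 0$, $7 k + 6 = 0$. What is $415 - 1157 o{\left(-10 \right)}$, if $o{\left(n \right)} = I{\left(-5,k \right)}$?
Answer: $415$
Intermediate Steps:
$k = - \frac{6}{7}$ ($k = - \frac{6}{7} + \frac{1}{7} \cdot 0 = - \frac{6}{7} + 0 = - \frac{6}{7} \approx -0.85714$)
$I{\left(a,S \right)} = 0$ ($I{\left(a,S \right)} = \left(-2\right) 0 = 0$)
$o{\left(n \right)} = 0$
$415 - 1157 o{\left(-10 \right)} = 415 - 0 = 415 + 0 = 415$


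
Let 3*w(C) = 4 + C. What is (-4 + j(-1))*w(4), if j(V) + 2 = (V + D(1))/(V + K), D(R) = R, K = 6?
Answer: -16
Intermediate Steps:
j(V) = -2 + (1 + V)/(6 + V) (j(V) = -2 + (V + 1)/(V + 6) = -2 + (1 + V)/(6 + V))
w(C) = 4/3 + C/3 (w(C) = (4 + C)/3 = 4/3 + C/3)
(-4 + j(-1))*w(4) = (-4 + (-11 - 1*(-1))/(6 - 1))*(4/3 + (1/3)*4) = (-4 + (-11 + 1)/5)*(4/3 + 4/3) = (-4 + (1/5)*(-10))*(8/3) = (-4 - 2)*(8/3) = -6*8/3 = -16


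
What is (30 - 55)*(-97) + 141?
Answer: 2566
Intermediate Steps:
(30 - 55)*(-97) + 141 = -25*(-97) + 141 = 2425 + 141 = 2566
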